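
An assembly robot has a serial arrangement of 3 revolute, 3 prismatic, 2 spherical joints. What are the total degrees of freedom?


Given: serial robot with 3 revolute, 3 prismatic, 2 spherical joints
DOF contribution per joint type: revolute=1, prismatic=1, spherical=3, fixed=0
DOF = 3*1 + 3*1 + 2*3
DOF = 12

12


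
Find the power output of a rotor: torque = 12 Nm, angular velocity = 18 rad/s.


Given: tau = 12 Nm, omega = 18 rad/s
Using P = tau * omega
P = 12 * 18
P = 216 W

216 W


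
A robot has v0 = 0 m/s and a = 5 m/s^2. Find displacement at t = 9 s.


Given: v0 = 0 m/s, a = 5 m/s^2, t = 9 s
Using s = v0*t + (1/2)*a*t^2
s = 0*9 + (1/2)*5*9^2
s = 0 + (1/2)*405
s = 0 + 405/2
s = 405/2

405/2 m


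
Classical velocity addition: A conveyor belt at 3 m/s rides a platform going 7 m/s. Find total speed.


Given: object velocity = 3 m/s, platform velocity = 7 m/s (same direction)
Using classical velocity addition: v_total = v_object + v_platform
v_total = 3 + 7
v_total = 10 m/s

10 m/s


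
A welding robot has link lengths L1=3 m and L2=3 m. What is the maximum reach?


Given: L1 = 3 m, L2 = 3 m
For a 2-link planar arm, max reach = L1 + L2 (fully extended)
Max reach = 3 + 3
Max reach = 6 m

6 m


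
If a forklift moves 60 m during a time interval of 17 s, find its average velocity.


Given: distance d = 60 m, time t = 17 s
Using v = d / t
v = 60 / 17
v = 60/17 m/s

60/17 m/s


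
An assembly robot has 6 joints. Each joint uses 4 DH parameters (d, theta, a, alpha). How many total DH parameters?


Given: 6 joints, 4 DH parameters per joint (d, theta, a, alpha)
Total DH parameters = number_of_joints * 4
Total = 6 * 4
Total = 24

24


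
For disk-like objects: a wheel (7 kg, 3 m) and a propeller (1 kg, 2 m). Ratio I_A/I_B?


Given: M1=7 kg, R1=3 m, M2=1 kg, R2=2 m
For a disk: I = (1/2)*M*R^2, so I_A/I_B = (M1*R1^2)/(M2*R2^2)
M1*R1^2 = 7*9 = 63
M2*R2^2 = 1*4 = 4
I_A/I_B = 63/4 = 63/4

63/4


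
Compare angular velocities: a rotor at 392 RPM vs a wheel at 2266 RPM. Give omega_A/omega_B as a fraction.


Given: RPM_A = 392, RPM_B = 2266
omega = 2*pi*RPM/60, so omega_A/omega_B = RPM_A / RPM_B
omega_A/omega_B = 392 / 2266
omega_A/omega_B = 196/1133

196/1133


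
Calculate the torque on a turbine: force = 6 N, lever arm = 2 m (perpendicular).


Given: F = 6 N, r = 2 m, angle = 90 deg (perpendicular)
Using tau = F * r * sin(90)
sin(90) = 1
tau = 6 * 2 * 1
tau = 12 Nm

12 Nm


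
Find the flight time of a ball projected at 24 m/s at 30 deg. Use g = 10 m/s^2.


Given: v0 = 24 m/s, theta = 30 deg, g = 10 m/s^2
sin(30) = 1/2
Using T = 2*v0*sin(theta) / g
T = 2*24*1/2 / 10
T = 24 / 10
T = 12/5 s

12/5 s


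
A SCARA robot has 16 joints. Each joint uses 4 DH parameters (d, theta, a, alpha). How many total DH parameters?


Given: 16 joints, 4 DH parameters per joint (d, theta, a, alpha)
Total DH parameters = number_of_joints * 4
Total = 16 * 4
Total = 64

64


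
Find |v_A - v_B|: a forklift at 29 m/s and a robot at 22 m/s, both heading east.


Given: v_A = 29 m/s east, v_B = 22 m/s east
Both move in the same direction; relative speed = |v_A - v_B|
|29 - 22| = |7|
= 7 m/s

7 m/s


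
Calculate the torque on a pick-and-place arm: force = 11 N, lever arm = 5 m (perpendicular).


Given: F = 11 N, r = 5 m, angle = 90 deg (perpendicular)
Using tau = F * r * sin(90)
sin(90) = 1
tau = 11 * 5 * 1
tau = 55 Nm

55 Nm


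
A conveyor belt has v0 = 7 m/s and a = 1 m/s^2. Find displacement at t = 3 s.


Given: v0 = 7 m/s, a = 1 m/s^2, t = 3 s
Using s = v0*t + (1/2)*a*t^2
s = 7*3 + (1/2)*1*3^2
s = 21 + (1/2)*9
s = 21 + 9/2
s = 51/2

51/2 m


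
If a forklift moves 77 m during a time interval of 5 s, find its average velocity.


Given: distance d = 77 m, time t = 5 s
Using v = d / t
v = 77 / 5
v = 77/5 m/s

77/5 m/s


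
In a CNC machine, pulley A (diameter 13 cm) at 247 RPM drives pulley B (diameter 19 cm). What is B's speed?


Given: D1 = 13 cm, w1 = 247 RPM, D2 = 19 cm
Using D1*w1 = D2*w2
w2 = D1*w1 / D2
w2 = 13*247 / 19
w2 = 3211 / 19
w2 = 169 RPM

169 RPM


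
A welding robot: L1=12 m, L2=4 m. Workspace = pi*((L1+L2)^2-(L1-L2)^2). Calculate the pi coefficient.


Given: L1 = 12, L2 = 4
(L1+L2)^2 = (16)^2 = 256
(L1-L2)^2 = (8)^2 = 64
Difference = 256 - 64 = 192
This equals 4*L1*L2 = 4*12*4 = 192
Workspace area = 192*pi

192


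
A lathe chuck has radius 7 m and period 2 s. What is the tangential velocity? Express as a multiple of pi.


Given: radius r = 7 m, period T = 2 s
Using v = 2*pi*r / T
v = 2*pi*7 / 2
v = 14*pi / 2
v = 7*pi m/s

7*pi m/s


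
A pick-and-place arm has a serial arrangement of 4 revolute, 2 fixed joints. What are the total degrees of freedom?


Given: serial robot with 4 revolute, 2 fixed joints
DOF contribution per joint type: revolute=1, prismatic=1, spherical=3, fixed=0
DOF = 4*1 + 2*0
DOF = 4

4


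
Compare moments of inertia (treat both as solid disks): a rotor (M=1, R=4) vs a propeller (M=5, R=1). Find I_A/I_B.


Given: M1=1 kg, R1=4 m, M2=5 kg, R2=1 m
For a disk: I = (1/2)*M*R^2, so I_A/I_B = (M1*R1^2)/(M2*R2^2)
M1*R1^2 = 1*16 = 16
M2*R2^2 = 5*1 = 5
I_A/I_B = 16/5 = 16/5

16/5


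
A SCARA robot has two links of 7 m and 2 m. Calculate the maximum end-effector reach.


Given: L1 = 7 m, L2 = 2 m
For a 2-link planar arm, max reach = L1 + L2 (fully extended)
Max reach = 7 + 2
Max reach = 9 m

9 m


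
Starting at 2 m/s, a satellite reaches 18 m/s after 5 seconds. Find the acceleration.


Given: initial velocity v0 = 2 m/s, final velocity v = 18 m/s, time t = 5 s
Using a = (v - v0) / t
a = (18 - 2) / 5
a = 16 / 5
a = 16/5 m/s^2

16/5 m/s^2


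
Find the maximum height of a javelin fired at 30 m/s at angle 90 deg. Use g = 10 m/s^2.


Given: v0 = 30 m/s, theta = 90 deg, g = 10 m/s^2
sin^2(90) = 1
Using H = v0^2 * sin^2(theta) / (2*g)
H = 30^2 * 1 / (2*10)
H = 900 * 1 / 20
H = 900 / 20
H = 45 m

45 m


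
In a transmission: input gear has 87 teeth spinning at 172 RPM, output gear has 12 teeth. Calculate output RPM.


Given: N1 = 87 teeth, w1 = 172 RPM, N2 = 12 teeth
Using N1*w1 = N2*w2
w2 = N1*w1 / N2
w2 = 87*172 / 12
w2 = 14964 / 12
w2 = 1247 RPM

1247 RPM


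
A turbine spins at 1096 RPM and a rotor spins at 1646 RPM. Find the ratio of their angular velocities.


Given: RPM_A = 1096, RPM_B = 1646
omega = 2*pi*RPM/60, so omega_A/omega_B = RPM_A / RPM_B
omega_A/omega_B = 1096 / 1646
omega_A/omega_B = 548/823

548/823


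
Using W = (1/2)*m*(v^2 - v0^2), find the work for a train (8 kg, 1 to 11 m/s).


Given: m = 8 kg, v0 = 1 m/s, v = 11 m/s
Using W = (1/2)*m*(v^2 - v0^2)
v^2 = 11^2 = 121
v0^2 = 1^2 = 1
v^2 - v0^2 = 121 - 1 = 120
W = (1/2)*8*120 = 480 J

480 J


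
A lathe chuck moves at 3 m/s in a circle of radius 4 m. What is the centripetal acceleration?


Given: v = 3 m/s, r = 4 m
Using a_c = v^2 / r
a_c = 3^2 / 4
a_c = 9 / 4
a_c = 9/4 m/s^2

9/4 m/s^2


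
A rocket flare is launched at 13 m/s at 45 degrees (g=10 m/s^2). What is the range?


Given: v0 = 13 m/s, theta = 45 deg, g = 10 m/s^2
sin(2*45) = sin(90) = 1
Using R = v0^2 * sin(2*theta) / g
R = 13^2 * 1 / 10
R = 169 / 10
R = 169/10 m

169/10 m


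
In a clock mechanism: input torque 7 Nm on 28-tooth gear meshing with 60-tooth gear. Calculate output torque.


Given: N1 = 28, N2 = 60, T1 = 7 Nm
Using T2/T1 = N2/N1
T2 = T1 * N2 / N1
T2 = 7 * 60 / 28
T2 = 420 / 28
T2 = 15 Nm

15 Nm


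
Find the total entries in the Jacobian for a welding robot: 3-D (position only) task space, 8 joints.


Given: task space dimension = 3, joints = 8
Jacobian is a 3 x 8 matrix
Total entries = rows * columns
Total = 3 * 8
Total = 24

24


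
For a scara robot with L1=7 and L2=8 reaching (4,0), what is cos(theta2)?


Given: L1 = 7, L2 = 8, target (x, y) = (4, 0)
Using cos(theta2) = (x^2 + y^2 - L1^2 - L2^2) / (2*L1*L2)
x^2 + y^2 = 4^2 + 0 = 16
L1^2 + L2^2 = 49 + 64 = 113
Numerator = 16 - 113 = -97
Denominator = 2*7*8 = 112
cos(theta2) = -97/112 = -97/112

-97/112


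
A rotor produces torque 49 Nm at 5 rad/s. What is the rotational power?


Given: tau = 49 Nm, omega = 5 rad/s
Using P = tau * omega
P = 49 * 5
P = 245 W

245 W


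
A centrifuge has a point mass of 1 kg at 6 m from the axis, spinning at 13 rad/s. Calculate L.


Given: m = 1 kg, r = 6 m, omega = 13 rad/s
For a point mass: I = m*r^2
I = 1*6^2 = 1*36 = 36
L = I*omega = 36*13
L = 468 kg*m^2/s

468 kg*m^2/s


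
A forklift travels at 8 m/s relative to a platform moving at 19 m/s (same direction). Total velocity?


Given: object velocity = 8 m/s, platform velocity = 19 m/s (same direction)
Using classical velocity addition: v_total = v_object + v_platform
v_total = 8 + 19
v_total = 27 m/s

27 m/s


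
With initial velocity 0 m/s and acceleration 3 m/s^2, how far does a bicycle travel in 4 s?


Given: v0 = 0 m/s, a = 3 m/s^2, t = 4 s
Using s = v0*t + (1/2)*a*t^2
s = 0*4 + (1/2)*3*4^2
s = 0 + (1/2)*48
s = 0 + 24
s = 24

24 m


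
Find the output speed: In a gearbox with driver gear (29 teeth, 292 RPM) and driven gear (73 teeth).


Given: N1 = 29 teeth, w1 = 292 RPM, N2 = 73 teeth
Using N1*w1 = N2*w2
w2 = N1*w1 / N2
w2 = 29*292 / 73
w2 = 8468 / 73
w2 = 116 RPM

116 RPM


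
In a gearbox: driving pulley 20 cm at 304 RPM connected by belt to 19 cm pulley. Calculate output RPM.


Given: D1 = 20 cm, w1 = 304 RPM, D2 = 19 cm
Using D1*w1 = D2*w2
w2 = D1*w1 / D2
w2 = 20*304 / 19
w2 = 6080 / 19
w2 = 320 RPM

320 RPM


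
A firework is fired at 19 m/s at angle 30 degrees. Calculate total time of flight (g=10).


Given: v0 = 19 m/s, theta = 30 deg, g = 10 m/s^2
sin(30) = 1/2
Using T = 2*v0*sin(theta) / g
T = 2*19*1/2 / 10
T = 19 / 10
T = 19/10 s

19/10 s


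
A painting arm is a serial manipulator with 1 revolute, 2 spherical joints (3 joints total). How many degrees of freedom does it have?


Given: serial robot with 1 revolute, 2 spherical joints
DOF contribution per joint type: revolute=1, prismatic=1, spherical=3, fixed=0
DOF = 1*1 + 2*3
DOF = 7

7


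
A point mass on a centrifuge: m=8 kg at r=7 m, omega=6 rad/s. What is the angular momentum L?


Given: m = 8 kg, r = 7 m, omega = 6 rad/s
For a point mass: I = m*r^2
I = 8*7^2 = 8*49 = 392
L = I*omega = 392*6
L = 2352 kg*m^2/s

2352 kg*m^2/s


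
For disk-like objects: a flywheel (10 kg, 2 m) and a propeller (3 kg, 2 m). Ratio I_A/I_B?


Given: M1=10 kg, R1=2 m, M2=3 kg, R2=2 m
For a disk: I = (1/2)*M*R^2, so I_A/I_B = (M1*R1^2)/(M2*R2^2)
M1*R1^2 = 10*4 = 40
M2*R2^2 = 3*4 = 12
I_A/I_B = 40/12 = 10/3

10/3


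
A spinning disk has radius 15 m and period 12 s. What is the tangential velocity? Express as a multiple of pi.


Given: radius r = 15 m, period T = 12 s
Using v = 2*pi*r / T
v = 2*pi*15 / 12
v = 30*pi / 12
v = 5/2*pi m/s

5/2*pi m/s


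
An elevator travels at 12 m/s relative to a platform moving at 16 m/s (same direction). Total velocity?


Given: object velocity = 12 m/s, platform velocity = 16 m/s (same direction)
Using classical velocity addition: v_total = v_object + v_platform
v_total = 12 + 16
v_total = 28 m/s

28 m/s


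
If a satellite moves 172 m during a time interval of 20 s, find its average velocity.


Given: distance d = 172 m, time t = 20 s
Using v = d / t
v = 172 / 20
v = 43/5 m/s

43/5 m/s


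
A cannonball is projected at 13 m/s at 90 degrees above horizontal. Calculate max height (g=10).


Given: v0 = 13 m/s, theta = 90 deg, g = 10 m/s^2
sin^2(90) = 1
Using H = v0^2 * sin^2(theta) / (2*g)
H = 13^2 * 1 / (2*10)
H = 169 * 1 / 20
H = 169 / 20
H = 169/20 m

169/20 m


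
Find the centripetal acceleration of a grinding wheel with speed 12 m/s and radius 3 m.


Given: v = 12 m/s, r = 3 m
Using a_c = v^2 / r
a_c = 12^2 / 3
a_c = 144 / 3
a_c = 48 m/s^2

48 m/s^2


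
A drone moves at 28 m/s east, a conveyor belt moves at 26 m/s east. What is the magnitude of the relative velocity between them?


Given: v_A = 28 m/s east, v_B = 26 m/s east
Both move in the same direction; relative speed = |v_A - v_B|
|28 - 26| = |2|
= 2 m/s

2 m/s


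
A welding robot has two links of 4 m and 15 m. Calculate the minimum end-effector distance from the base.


Given: L1 = 4 m, L2 = 15 m
For a 2-link planar arm, min reach = |L1 - L2| (second link folded back)
Min reach = |4 - 15|
Min reach = 11 m

11 m


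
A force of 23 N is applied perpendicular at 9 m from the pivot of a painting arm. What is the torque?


Given: F = 23 N, r = 9 m, angle = 90 deg (perpendicular)
Using tau = F * r * sin(90)
sin(90) = 1
tau = 23 * 9 * 1
tau = 207 Nm

207 Nm


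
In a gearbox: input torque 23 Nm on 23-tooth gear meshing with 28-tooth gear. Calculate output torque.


Given: N1 = 23, N2 = 28, T1 = 23 Nm
Using T2/T1 = N2/N1
T2 = T1 * N2 / N1
T2 = 23 * 28 / 23
T2 = 644 / 23
T2 = 28 Nm

28 Nm


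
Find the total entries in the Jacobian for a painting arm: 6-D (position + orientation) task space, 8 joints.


Given: task space dimension = 6, joints = 8
Jacobian is a 6 x 8 matrix
Total entries = rows * columns
Total = 6 * 8
Total = 48

48


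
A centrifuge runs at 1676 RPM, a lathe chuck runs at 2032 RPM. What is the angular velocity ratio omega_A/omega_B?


Given: RPM_A = 1676, RPM_B = 2032
omega = 2*pi*RPM/60, so omega_A/omega_B = RPM_A / RPM_B
omega_A/omega_B = 1676 / 2032
omega_A/omega_B = 419/508

419/508


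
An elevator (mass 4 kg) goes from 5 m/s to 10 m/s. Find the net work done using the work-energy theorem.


Given: m = 4 kg, v0 = 5 m/s, v = 10 m/s
Using W = (1/2)*m*(v^2 - v0^2)
v^2 = 10^2 = 100
v0^2 = 5^2 = 25
v^2 - v0^2 = 100 - 25 = 75
W = (1/2)*4*75 = 150 J

150 J


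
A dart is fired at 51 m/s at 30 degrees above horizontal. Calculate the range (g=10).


Given: v0 = 51 m/s, theta = 30 deg, g = 10 m/s^2
sin(2*30) = sin(60) = sqrt(3)/2
Using R = v0^2 * sin(2*theta) / g
R = 51^2 * (sqrt(3)/2) / 10
R = 2601 * sqrt(3) / 20
R = 2601/20*sqrt(3) m

2601/20*sqrt(3) m


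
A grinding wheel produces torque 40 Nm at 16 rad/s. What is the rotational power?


Given: tau = 40 Nm, omega = 16 rad/s
Using P = tau * omega
P = 40 * 16
P = 640 W

640 W


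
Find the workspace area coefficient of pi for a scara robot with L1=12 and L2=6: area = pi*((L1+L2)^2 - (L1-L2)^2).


Given: L1 = 12, L2 = 6
(L1+L2)^2 = (18)^2 = 324
(L1-L2)^2 = (6)^2 = 36
Difference = 324 - 36 = 288
This equals 4*L1*L2 = 4*12*6 = 288
Workspace area = 288*pi

288


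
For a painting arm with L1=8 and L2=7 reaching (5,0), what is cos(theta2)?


Given: L1 = 8, L2 = 7, target (x, y) = (5, 0)
Using cos(theta2) = (x^2 + y^2 - L1^2 - L2^2) / (2*L1*L2)
x^2 + y^2 = 5^2 + 0 = 25
L1^2 + L2^2 = 64 + 49 = 113
Numerator = 25 - 113 = -88
Denominator = 2*8*7 = 112
cos(theta2) = -88/112 = -11/14

-11/14


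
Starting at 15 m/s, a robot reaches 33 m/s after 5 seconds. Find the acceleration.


Given: initial velocity v0 = 15 m/s, final velocity v = 33 m/s, time t = 5 s
Using a = (v - v0) / t
a = (33 - 15) / 5
a = 18 / 5
a = 18/5 m/s^2

18/5 m/s^2


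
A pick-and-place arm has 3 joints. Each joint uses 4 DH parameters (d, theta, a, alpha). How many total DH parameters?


Given: 3 joints, 4 DH parameters per joint (d, theta, a, alpha)
Total DH parameters = number_of_joints * 4
Total = 3 * 4
Total = 12

12


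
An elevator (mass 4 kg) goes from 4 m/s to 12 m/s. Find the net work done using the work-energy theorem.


Given: m = 4 kg, v0 = 4 m/s, v = 12 m/s
Using W = (1/2)*m*(v^2 - v0^2)
v^2 = 12^2 = 144
v0^2 = 4^2 = 16
v^2 - v0^2 = 144 - 16 = 128
W = (1/2)*4*128 = 256 J

256 J


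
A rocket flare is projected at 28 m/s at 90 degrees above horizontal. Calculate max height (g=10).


Given: v0 = 28 m/s, theta = 90 deg, g = 10 m/s^2
sin^2(90) = 1
Using H = v0^2 * sin^2(theta) / (2*g)
H = 28^2 * 1 / (2*10)
H = 784 * 1 / 20
H = 784 / 20
H = 196/5 m

196/5 m


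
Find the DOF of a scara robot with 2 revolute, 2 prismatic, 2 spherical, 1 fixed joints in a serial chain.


Given: serial robot with 2 revolute, 2 prismatic, 2 spherical, 1 fixed joints
DOF contribution per joint type: revolute=1, prismatic=1, spherical=3, fixed=0
DOF = 2*1 + 2*1 + 2*3 + 1*0
DOF = 10

10


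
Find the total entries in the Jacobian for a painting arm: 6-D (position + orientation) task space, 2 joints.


Given: task space dimension = 6, joints = 2
Jacobian is a 6 x 2 matrix
Total entries = rows * columns
Total = 6 * 2
Total = 12

12


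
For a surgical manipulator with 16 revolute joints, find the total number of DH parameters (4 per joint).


Given: 16 joints, 4 DH parameters per joint (d, theta, a, alpha)
Total DH parameters = number_of_joints * 4
Total = 16 * 4
Total = 64

64


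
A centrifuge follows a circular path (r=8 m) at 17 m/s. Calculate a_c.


Given: v = 17 m/s, r = 8 m
Using a_c = v^2 / r
a_c = 17^2 / 8
a_c = 289 / 8
a_c = 289/8 m/s^2

289/8 m/s^2


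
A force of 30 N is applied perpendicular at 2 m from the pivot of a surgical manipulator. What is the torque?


Given: F = 30 N, r = 2 m, angle = 90 deg (perpendicular)
Using tau = F * r * sin(90)
sin(90) = 1
tau = 30 * 2 * 1
tau = 60 Nm

60 Nm


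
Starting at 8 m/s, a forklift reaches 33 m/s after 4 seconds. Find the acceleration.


Given: initial velocity v0 = 8 m/s, final velocity v = 33 m/s, time t = 4 s
Using a = (v - v0) / t
a = (33 - 8) / 4
a = 25 / 4
a = 25/4 m/s^2

25/4 m/s^2


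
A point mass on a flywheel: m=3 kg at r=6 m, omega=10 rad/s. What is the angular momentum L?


Given: m = 3 kg, r = 6 m, omega = 10 rad/s
For a point mass: I = m*r^2
I = 3*6^2 = 3*36 = 108
L = I*omega = 108*10
L = 1080 kg*m^2/s

1080 kg*m^2/s


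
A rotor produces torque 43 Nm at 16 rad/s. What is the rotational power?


Given: tau = 43 Nm, omega = 16 rad/s
Using P = tau * omega
P = 43 * 16
P = 688 W

688 W


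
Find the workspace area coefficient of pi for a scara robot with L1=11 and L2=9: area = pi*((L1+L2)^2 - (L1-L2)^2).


Given: L1 = 11, L2 = 9
(L1+L2)^2 = (20)^2 = 400
(L1-L2)^2 = (2)^2 = 4
Difference = 400 - 4 = 396
This equals 4*L1*L2 = 4*11*9 = 396
Workspace area = 396*pi

396


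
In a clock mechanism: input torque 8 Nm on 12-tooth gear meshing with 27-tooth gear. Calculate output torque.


Given: N1 = 12, N2 = 27, T1 = 8 Nm
Using T2/T1 = N2/N1
T2 = T1 * N2 / N1
T2 = 8 * 27 / 12
T2 = 216 / 12
T2 = 18 Nm

18 Nm


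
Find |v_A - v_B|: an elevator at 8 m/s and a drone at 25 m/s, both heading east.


Given: v_A = 8 m/s east, v_B = 25 m/s east
Both move in the same direction; relative speed = |v_A - v_B|
|8 - 25| = |-17|
= 17 m/s

17 m/s


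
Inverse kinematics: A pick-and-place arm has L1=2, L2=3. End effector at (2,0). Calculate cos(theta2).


Given: L1 = 2, L2 = 3, target (x, y) = (2, 0)
Using cos(theta2) = (x^2 + y^2 - L1^2 - L2^2) / (2*L1*L2)
x^2 + y^2 = 2^2 + 0 = 4
L1^2 + L2^2 = 4 + 9 = 13
Numerator = 4 - 13 = -9
Denominator = 2*2*3 = 12
cos(theta2) = -9/12 = -3/4

-3/4


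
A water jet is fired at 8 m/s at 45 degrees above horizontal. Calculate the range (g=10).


Given: v0 = 8 m/s, theta = 45 deg, g = 10 m/s^2
sin(2*45) = sin(90) = 1
Using R = v0^2 * sin(2*theta) / g
R = 8^2 * 1 / 10
R = 64 / 10
R = 32/5 m

32/5 m


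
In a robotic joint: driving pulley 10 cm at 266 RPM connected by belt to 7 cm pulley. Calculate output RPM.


Given: D1 = 10 cm, w1 = 266 RPM, D2 = 7 cm
Using D1*w1 = D2*w2
w2 = D1*w1 / D2
w2 = 10*266 / 7
w2 = 2660 / 7
w2 = 380 RPM

380 RPM


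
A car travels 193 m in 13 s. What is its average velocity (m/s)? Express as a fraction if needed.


Given: distance d = 193 m, time t = 13 s
Using v = d / t
v = 193 / 13
v = 193/13 m/s

193/13 m/s


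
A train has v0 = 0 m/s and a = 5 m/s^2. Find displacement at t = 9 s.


Given: v0 = 0 m/s, a = 5 m/s^2, t = 9 s
Using s = v0*t + (1/2)*a*t^2
s = 0*9 + (1/2)*5*9^2
s = 0 + (1/2)*405
s = 0 + 405/2
s = 405/2

405/2 m


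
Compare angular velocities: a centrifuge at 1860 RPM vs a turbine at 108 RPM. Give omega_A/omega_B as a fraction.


Given: RPM_A = 1860, RPM_B = 108
omega = 2*pi*RPM/60, so omega_A/omega_B = RPM_A / RPM_B
omega_A/omega_B = 1860 / 108
omega_A/omega_B = 155/9

155/9


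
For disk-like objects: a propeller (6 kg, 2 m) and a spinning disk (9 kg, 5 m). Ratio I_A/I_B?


Given: M1=6 kg, R1=2 m, M2=9 kg, R2=5 m
For a disk: I = (1/2)*M*R^2, so I_A/I_B = (M1*R1^2)/(M2*R2^2)
M1*R1^2 = 6*4 = 24
M2*R2^2 = 9*25 = 225
I_A/I_B = 24/225 = 8/75

8/75


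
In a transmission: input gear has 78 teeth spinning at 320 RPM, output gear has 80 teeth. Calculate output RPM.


Given: N1 = 78 teeth, w1 = 320 RPM, N2 = 80 teeth
Using N1*w1 = N2*w2
w2 = N1*w1 / N2
w2 = 78*320 / 80
w2 = 24960 / 80
w2 = 312 RPM

312 RPM


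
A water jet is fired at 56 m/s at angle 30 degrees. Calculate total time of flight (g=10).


Given: v0 = 56 m/s, theta = 30 deg, g = 10 m/s^2
sin(30) = 1/2
Using T = 2*v0*sin(theta) / g
T = 2*56*1/2 / 10
T = 56 / 10
T = 28/5 s

28/5 s


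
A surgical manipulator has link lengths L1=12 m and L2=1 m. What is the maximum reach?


Given: L1 = 12 m, L2 = 1 m
For a 2-link planar arm, max reach = L1 + L2 (fully extended)
Max reach = 12 + 1
Max reach = 13 m

13 m


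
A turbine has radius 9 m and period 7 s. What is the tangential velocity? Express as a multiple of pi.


Given: radius r = 9 m, period T = 7 s
Using v = 2*pi*r / T
v = 2*pi*9 / 7
v = 18*pi / 7
v = 18/7*pi m/s

18/7*pi m/s


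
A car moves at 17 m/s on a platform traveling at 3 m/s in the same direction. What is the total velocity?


Given: object velocity = 17 m/s, platform velocity = 3 m/s (same direction)
Using classical velocity addition: v_total = v_object + v_platform
v_total = 17 + 3
v_total = 20 m/s

20 m/s


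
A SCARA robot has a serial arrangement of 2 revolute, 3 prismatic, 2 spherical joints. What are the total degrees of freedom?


Given: serial robot with 2 revolute, 3 prismatic, 2 spherical joints
DOF contribution per joint type: revolute=1, prismatic=1, spherical=3, fixed=0
DOF = 2*1 + 3*1 + 2*3
DOF = 11

11


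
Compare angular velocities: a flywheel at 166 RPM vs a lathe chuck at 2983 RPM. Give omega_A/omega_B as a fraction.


Given: RPM_A = 166, RPM_B = 2983
omega = 2*pi*RPM/60, so omega_A/omega_B = RPM_A / RPM_B
omega_A/omega_B = 166 / 2983
omega_A/omega_B = 166/2983

166/2983


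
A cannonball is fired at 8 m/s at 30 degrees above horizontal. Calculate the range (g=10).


Given: v0 = 8 m/s, theta = 30 deg, g = 10 m/s^2
sin(2*30) = sin(60) = sqrt(3)/2
Using R = v0^2 * sin(2*theta) / g
R = 8^2 * (sqrt(3)/2) / 10
R = 64 * sqrt(3) / 20
R = 16/5*sqrt(3) m

16/5*sqrt(3) m


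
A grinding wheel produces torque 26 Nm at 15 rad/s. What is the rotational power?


Given: tau = 26 Nm, omega = 15 rad/s
Using P = tau * omega
P = 26 * 15
P = 390 W

390 W


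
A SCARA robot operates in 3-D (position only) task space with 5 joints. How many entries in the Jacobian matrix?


Given: task space dimension = 3, joints = 5
Jacobian is a 3 x 5 matrix
Total entries = rows * columns
Total = 3 * 5
Total = 15

15


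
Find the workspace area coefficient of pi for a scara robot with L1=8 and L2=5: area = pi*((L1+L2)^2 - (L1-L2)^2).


Given: L1 = 8, L2 = 5
(L1+L2)^2 = (13)^2 = 169
(L1-L2)^2 = (3)^2 = 9
Difference = 169 - 9 = 160
This equals 4*L1*L2 = 4*8*5 = 160
Workspace area = 160*pi

160


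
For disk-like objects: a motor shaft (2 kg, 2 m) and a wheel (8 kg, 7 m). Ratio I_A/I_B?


Given: M1=2 kg, R1=2 m, M2=8 kg, R2=7 m
For a disk: I = (1/2)*M*R^2, so I_A/I_B = (M1*R1^2)/(M2*R2^2)
M1*R1^2 = 2*4 = 8
M2*R2^2 = 8*49 = 392
I_A/I_B = 8/392 = 1/49

1/49


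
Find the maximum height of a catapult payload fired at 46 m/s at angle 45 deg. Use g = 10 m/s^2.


Given: v0 = 46 m/s, theta = 45 deg, g = 10 m/s^2
sin^2(45) = 1/2
Using H = v0^2 * sin^2(theta) / (2*g)
H = 46^2 * 1/2 / (2*10)
H = 2116 * 1/2 / 20
H = 1058 / 20
H = 529/10 m

529/10 m


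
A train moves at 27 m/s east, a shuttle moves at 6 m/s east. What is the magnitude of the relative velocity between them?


Given: v_A = 27 m/s east, v_B = 6 m/s east
Both move in the same direction; relative speed = |v_A - v_B|
|27 - 6| = |21|
= 21 m/s

21 m/s


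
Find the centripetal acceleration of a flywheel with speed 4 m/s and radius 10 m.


Given: v = 4 m/s, r = 10 m
Using a_c = v^2 / r
a_c = 4^2 / 10
a_c = 16 / 10
a_c = 8/5 m/s^2

8/5 m/s^2


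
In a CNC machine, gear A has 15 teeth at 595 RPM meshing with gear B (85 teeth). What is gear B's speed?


Given: N1 = 15 teeth, w1 = 595 RPM, N2 = 85 teeth
Using N1*w1 = N2*w2
w2 = N1*w1 / N2
w2 = 15*595 / 85
w2 = 8925 / 85
w2 = 105 RPM

105 RPM


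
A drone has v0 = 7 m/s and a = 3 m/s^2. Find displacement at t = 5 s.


Given: v0 = 7 m/s, a = 3 m/s^2, t = 5 s
Using s = v0*t + (1/2)*a*t^2
s = 7*5 + (1/2)*3*5^2
s = 35 + (1/2)*75
s = 35 + 75/2
s = 145/2

145/2 m


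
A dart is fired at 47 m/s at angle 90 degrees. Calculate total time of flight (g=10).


Given: v0 = 47 m/s, theta = 90 deg, g = 10 m/s^2
sin(90) = 1
Using T = 2*v0*sin(theta) / g
T = 2*47*1 / 10
T = 94 / 10
T = 47/5 s

47/5 s


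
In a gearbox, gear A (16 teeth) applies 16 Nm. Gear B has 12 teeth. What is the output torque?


Given: N1 = 16, N2 = 12, T1 = 16 Nm
Using T2/T1 = N2/N1
T2 = T1 * N2 / N1
T2 = 16 * 12 / 16
T2 = 192 / 16
T2 = 12 Nm

12 Nm


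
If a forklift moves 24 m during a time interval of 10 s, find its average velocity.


Given: distance d = 24 m, time t = 10 s
Using v = d / t
v = 24 / 10
v = 12/5 m/s

12/5 m/s


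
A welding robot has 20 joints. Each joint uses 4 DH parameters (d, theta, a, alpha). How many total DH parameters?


Given: 20 joints, 4 DH parameters per joint (d, theta, a, alpha)
Total DH parameters = number_of_joints * 4
Total = 20 * 4
Total = 80

80


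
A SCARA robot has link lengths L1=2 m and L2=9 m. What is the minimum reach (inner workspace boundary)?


Given: L1 = 2 m, L2 = 9 m
For a 2-link planar arm, min reach = |L1 - L2| (second link folded back)
Min reach = |2 - 9|
Min reach = 7 m

7 m


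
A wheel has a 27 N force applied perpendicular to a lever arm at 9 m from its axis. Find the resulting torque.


Given: F = 27 N, r = 9 m, angle = 90 deg (perpendicular)
Using tau = F * r * sin(90)
sin(90) = 1
tau = 27 * 9 * 1
tau = 243 Nm

243 Nm


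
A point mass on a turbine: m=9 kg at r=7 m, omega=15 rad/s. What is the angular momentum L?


Given: m = 9 kg, r = 7 m, omega = 15 rad/s
For a point mass: I = m*r^2
I = 9*7^2 = 9*49 = 441
L = I*omega = 441*15
L = 6615 kg*m^2/s

6615 kg*m^2/s


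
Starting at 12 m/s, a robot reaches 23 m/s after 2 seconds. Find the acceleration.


Given: initial velocity v0 = 12 m/s, final velocity v = 23 m/s, time t = 2 s
Using a = (v - v0) / t
a = (23 - 12) / 2
a = 11 / 2
a = 11/2 m/s^2

11/2 m/s^2


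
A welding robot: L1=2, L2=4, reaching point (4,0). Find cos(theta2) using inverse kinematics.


Given: L1 = 2, L2 = 4, target (x, y) = (4, 0)
Using cos(theta2) = (x^2 + y^2 - L1^2 - L2^2) / (2*L1*L2)
x^2 + y^2 = 4^2 + 0 = 16
L1^2 + L2^2 = 4 + 16 = 20
Numerator = 16 - 20 = -4
Denominator = 2*2*4 = 16
cos(theta2) = -4/16 = -1/4

-1/4


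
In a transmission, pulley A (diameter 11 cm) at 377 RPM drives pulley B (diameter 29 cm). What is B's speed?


Given: D1 = 11 cm, w1 = 377 RPM, D2 = 29 cm
Using D1*w1 = D2*w2
w2 = D1*w1 / D2
w2 = 11*377 / 29
w2 = 4147 / 29
w2 = 143 RPM

143 RPM


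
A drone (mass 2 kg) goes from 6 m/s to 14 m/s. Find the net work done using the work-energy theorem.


Given: m = 2 kg, v0 = 6 m/s, v = 14 m/s
Using W = (1/2)*m*(v^2 - v0^2)
v^2 = 14^2 = 196
v0^2 = 6^2 = 36
v^2 - v0^2 = 196 - 36 = 160
W = (1/2)*2*160 = 160 J

160 J


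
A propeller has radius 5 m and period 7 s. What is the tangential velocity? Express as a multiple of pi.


Given: radius r = 5 m, period T = 7 s
Using v = 2*pi*r / T
v = 2*pi*5 / 7
v = 10*pi / 7
v = 10/7*pi m/s

10/7*pi m/s


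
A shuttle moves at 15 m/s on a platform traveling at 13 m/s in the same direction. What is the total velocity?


Given: object velocity = 15 m/s, platform velocity = 13 m/s (same direction)
Using classical velocity addition: v_total = v_object + v_platform
v_total = 15 + 13
v_total = 28 m/s

28 m/s


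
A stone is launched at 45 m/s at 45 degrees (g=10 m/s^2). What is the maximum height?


Given: v0 = 45 m/s, theta = 45 deg, g = 10 m/s^2
sin^2(45) = 1/2
Using H = v0^2 * sin^2(theta) / (2*g)
H = 45^2 * 1/2 / (2*10)
H = 2025 * 1/2 / 20
H = 2025/2 / 20
H = 405/8 m

405/8 m


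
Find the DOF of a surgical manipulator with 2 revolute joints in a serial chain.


Given: serial robot with 2 revolute joints
DOF contribution per joint type: revolute=1, prismatic=1, spherical=3, fixed=0
DOF = 2*1
DOF = 2

2


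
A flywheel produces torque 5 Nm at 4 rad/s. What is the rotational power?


Given: tau = 5 Nm, omega = 4 rad/s
Using P = tau * omega
P = 5 * 4
P = 20 W

20 W


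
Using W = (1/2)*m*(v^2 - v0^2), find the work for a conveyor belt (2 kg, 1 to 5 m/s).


Given: m = 2 kg, v0 = 1 m/s, v = 5 m/s
Using W = (1/2)*m*(v^2 - v0^2)
v^2 = 5^2 = 25
v0^2 = 1^2 = 1
v^2 - v0^2 = 25 - 1 = 24
W = (1/2)*2*24 = 24 J

24 J


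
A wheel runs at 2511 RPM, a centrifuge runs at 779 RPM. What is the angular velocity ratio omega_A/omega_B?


Given: RPM_A = 2511, RPM_B = 779
omega = 2*pi*RPM/60, so omega_A/omega_B = RPM_A / RPM_B
omega_A/omega_B = 2511 / 779
omega_A/omega_B = 2511/779

2511/779


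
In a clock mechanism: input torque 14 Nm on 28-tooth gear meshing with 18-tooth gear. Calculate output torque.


Given: N1 = 28, N2 = 18, T1 = 14 Nm
Using T2/T1 = N2/N1
T2 = T1 * N2 / N1
T2 = 14 * 18 / 28
T2 = 252 / 28
T2 = 9 Nm

9 Nm


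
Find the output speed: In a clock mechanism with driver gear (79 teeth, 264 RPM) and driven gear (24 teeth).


Given: N1 = 79 teeth, w1 = 264 RPM, N2 = 24 teeth
Using N1*w1 = N2*w2
w2 = N1*w1 / N2
w2 = 79*264 / 24
w2 = 20856 / 24
w2 = 869 RPM

869 RPM


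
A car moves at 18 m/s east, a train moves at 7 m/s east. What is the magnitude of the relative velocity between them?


Given: v_A = 18 m/s east, v_B = 7 m/s east
Both move in the same direction; relative speed = |v_A - v_B|
|18 - 7| = |11|
= 11 m/s

11 m/s


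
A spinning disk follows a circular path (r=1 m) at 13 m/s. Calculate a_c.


Given: v = 13 m/s, r = 1 m
Using a_c = v^2 / r
a_c = 13^2 / 1
a_c = 169 / 1
a_c = 169 m/s^2

169 m/s^2


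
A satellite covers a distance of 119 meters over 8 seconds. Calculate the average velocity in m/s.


Given: distance d = 119 m, time t = 8 s
Using v = d / t
v = 119 / 8
v = 119/8 m/s

119/8 m/s


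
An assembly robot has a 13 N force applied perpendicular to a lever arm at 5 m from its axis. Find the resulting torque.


Given: F = 13 N, r = 5 m, angle = 90 deg (perpendicular)
Using tau = F * r * sin(90)
sin(90) = 1
tau = 13 * 5 * 1
tau = 65 Nm

65 Nm


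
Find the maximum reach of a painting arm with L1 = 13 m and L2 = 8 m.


Given: L1 = 13 m, L2 = 8 m
For a 2-link planar arm, max reach = L1 + L2 (fully extended)
Max reach = 13 + 8
Max reach = 21 m

21 m


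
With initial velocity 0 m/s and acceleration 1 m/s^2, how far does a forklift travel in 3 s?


Given: v0 = 0 m/s, a = 1 m/s^2, t = 3 s
Using s = v0*t + (1/2)*a*t^2
s = 0*3 + (1/2)*1*3^2
s = 0 + (1/2)*9
s = 0 + 9/2
s = 9/2

9/2 m


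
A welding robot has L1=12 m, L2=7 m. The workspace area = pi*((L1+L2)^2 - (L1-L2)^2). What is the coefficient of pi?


Given: L1 = 12, L2 = 7
(L1+L2)^2 = (19)^2 = 361
(L1-L2)^2 = (5)^2 = 25
Difference = 361 - 25 = 336
This equals 4*L1*L2 = 4*12*7 = 336
Workspace area = 336*pi

336


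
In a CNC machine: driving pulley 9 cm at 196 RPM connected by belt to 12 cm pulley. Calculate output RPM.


Given: D1 = 9 cm, w1 = 196 RPM, D2 = 12 cm
Using D1*w1 = D2*w2
w2 = D1*w1 / D2
w2 = 9*196 / 12
w2 = 1764 / 12
w2 = 147 RPM

147 RPM


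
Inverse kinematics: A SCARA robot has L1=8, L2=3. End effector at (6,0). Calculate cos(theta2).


Given: L1 = 8, L2 = 3, target (x, y) = (6, 0)
Using cos(theta2) = (x^2 + y^2 - L1^2 - L2^2) / (2*L1*L2)
x^2 + y^2 = 6^2 + 0 = 36
L1^2 + L2^2 = 64 + 9 = 73
Numerator = 36 - 73 = -37
Denominator = 2*8*3 = 48
cos(theta2) = -37/48 = -37/48

-37/48


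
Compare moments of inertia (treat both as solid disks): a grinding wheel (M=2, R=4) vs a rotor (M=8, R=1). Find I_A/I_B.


Given: M1=2 kg, R1=4 m, M2=8 kg, R2=1 m
For a disk: I = (1/2)*M*R^2, so I_A/I_B = (M1*R1^2)/(M2*R2^2)
M1*R1^2 = 2*16 = 32
M2*R2^2 = 8*1 = 8
I_A/I_B = 32/8 = 4

4


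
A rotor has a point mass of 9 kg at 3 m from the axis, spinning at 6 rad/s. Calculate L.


Given: m = 9 kg, r = 3 m, omega = 6 rad/s
For a point mass: I = m*r^2
I = 9*3^2 = 9*9 = 81
L = I*omega = 81*6
L = 486 kg*m^2/s

486 kg*m^2/s


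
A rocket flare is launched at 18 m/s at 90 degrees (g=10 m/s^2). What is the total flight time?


Given: v0 = 18 m/s, theta = 90 deg, g = 10 m/s^2
sin(90) = 1
Using T = 2*v0*sin(theta) / g
T = 2*18*1 / 10
T = 36 / 10
T = 18/5 s

18/5 s


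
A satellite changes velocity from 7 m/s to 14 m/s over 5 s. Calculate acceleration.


Given: initial velocity v0 = 7 m/s, final velocity v = 14 m/s, time t = 5 s
Using a = (v - v0) / t
a = (14 - 7) / 5
a = 7 / 5
a = 7/5 m/s^2

7/5 m/s^2


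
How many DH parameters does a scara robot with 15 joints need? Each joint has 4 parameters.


Given: 15 joints, 4 DH parameters per joint (d, theta, a, alpha)
Total DH parameters = number_of_joints * 4
Total = 15 * 4
Total = 60

60


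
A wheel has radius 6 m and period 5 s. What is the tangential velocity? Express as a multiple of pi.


Given: radius r = 6 m, period T = 5 s
Using v = 2*pi*r / T
v = 2*pi*6 / 5
v = 12*pi / 5
v = 12/5*pi m/s

12/5*pi m/s


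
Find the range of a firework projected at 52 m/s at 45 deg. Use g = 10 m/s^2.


Given: v0 = 52 m/s, theta = 45 deg, g = 10 m/s^2
sin(2*45) = sin(90) = 1
Using R = v0^2 * sin(2*theta) / g
R = 52^2 * 1 / 10
R = 2704 / 10
R = 1352/5 m

1352/5 m


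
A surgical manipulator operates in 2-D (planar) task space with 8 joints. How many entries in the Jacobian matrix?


Given: task space dimension = 2, joints = 8
Jacobian is a 2 x 8 matrix
Total entries = rows * columns
Total = 2 * 8
Total = 16

16


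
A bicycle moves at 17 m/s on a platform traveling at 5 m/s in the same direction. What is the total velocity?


Given: object velocity = 17 m/s, platform velocity = 5 m/s (same direction)
Using classical velocity addition: v_total = v_object + v_platform
v_total = 17 + 5
v_total = 22 m/s

22 m/s


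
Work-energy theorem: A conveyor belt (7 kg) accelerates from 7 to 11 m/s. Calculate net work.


Given: m = 7 kg, v0 = 7 m/s, v = 11 m/s
Using W = (1/2)*m*(v^2 - v0^2)
v^2 = 11^2 = 121
v0^2 = 7^2 = 49
v^2 - v0^2 = 121 - 49 = 72
W = (1/2)*7*72 = 252 J

252 J


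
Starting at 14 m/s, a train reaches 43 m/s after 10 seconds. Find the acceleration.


Given: initial velocity v0 = 14 m/s, final velocity v = 43 m/s, time t = 10 s
Using a = (v - v0) / t
a = (43 - 14) / 10
a = 29 / 10
a = 29/10 m/s^2

29/10 m/s^2


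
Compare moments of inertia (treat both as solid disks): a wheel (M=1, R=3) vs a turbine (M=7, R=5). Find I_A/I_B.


Given: M1=1 kg, R1=3 m, M2=7 kg, R2=5 m
For a disk: I = (1/2)*M*R^2, so I_A/I_B = (M1*R1^2)/(M2*R2^2)
M1*R1^2 = 1*9 = 9
M2*R2^2 = 7*25 = 175
I_A/I_B = 9/175 = 9/175

9/175


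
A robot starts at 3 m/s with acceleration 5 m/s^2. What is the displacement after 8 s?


Given: v0 = 3 m/s, a = 5 m/s^2, t = 8 s
Using s = v0*t + (1/2)*a*t^2
s = 3*8 + (1/2)*5*8^2
s = 24 + (1/2)*320
s = 24 + 160
s = 184

184 m


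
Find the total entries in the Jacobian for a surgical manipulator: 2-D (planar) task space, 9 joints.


Given: task space dimension = 2, joints = 9
Jacobian is a 2 x 9 matrix
Total entries = rows * columns
Total = 2 * 9
Total = 18

18


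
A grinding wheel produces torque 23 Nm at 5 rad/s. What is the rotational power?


Given: tau = 23 Nm, omega = 5 rad/s
Using P = tau * omega
P = 23 * 5
P = 115 W

115 W


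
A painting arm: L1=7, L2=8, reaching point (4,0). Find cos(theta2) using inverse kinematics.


Given: L1 = 7, L2 = 8, target (x, y) = (4, 0)
Using cos(theta2) = (x^2 + y^2 - L1^2 - L2^2) / (2*L1*L2)
x^2 + y^2 = 4^2 + 0 = 16
L1^2 + L2^2 = 49 + 64 = 113
Numerator = 16 - 113 = -97
Denominator = 2*7*8 = 112
cos(theta2) = -97/112 = -97/112

-97/112


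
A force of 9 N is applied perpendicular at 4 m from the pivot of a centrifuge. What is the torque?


Given: F = 9 N, r = 4 m, angle = 90 deg (perpendicular)
Using tau = F * r * sin(90)
sin(90) = 1
tau = 9 * 4 * 1
tau = 36 Nm

36 Nm


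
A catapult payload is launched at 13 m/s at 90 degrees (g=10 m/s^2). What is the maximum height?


Given: v0 = 13 m/s, theta = 90 deg, g = 10 m/s^2
sin^2(90) = 1
Using H = v0^2 * sin^2(theta) / (2*g)
H = 13^2 * 1 / (2*10)
H = 169 * 1 / 20
H = 169 / 20
H = 169/20 m

169/20 m


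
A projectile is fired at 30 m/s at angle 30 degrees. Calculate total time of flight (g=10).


Given: v0 = 30 m/s, theta = 30 deg, g = 10 m/s^2
sin(30) = 1/2
Using T = 2*v0*sin(theta) / g
T = 2*30*1/2 / 10
T = 30 / 10
T = 3 s

3 s


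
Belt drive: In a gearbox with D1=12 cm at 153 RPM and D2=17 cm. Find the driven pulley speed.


Given: D1 = 12 cm, w1 = 153 RPM, D2 = 17 cm
Using D1*w1 = D2*w2
w2 = D1*w1 / D2
w2 = 12*153 / 17
w2 = 1836 / 17
w2 = 108 RPM

108 RPM


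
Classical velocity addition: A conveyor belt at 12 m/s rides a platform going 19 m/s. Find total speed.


Given: object velocity = 12 m/s, platform velocity = 19 m/s (same direction)
Using classical velocity addition: v_total = v_object + v_platform
v_total = 12 + 19
v_total = 31 m/s

31 m/s


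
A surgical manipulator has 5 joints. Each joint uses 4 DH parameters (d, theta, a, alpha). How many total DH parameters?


Given: 5 joints, 4 DH parameters per joint (d, theta, a, alpha)
Total DH parameters = number_of_joints * 4
Total = 5 * 4
Total = 20

20


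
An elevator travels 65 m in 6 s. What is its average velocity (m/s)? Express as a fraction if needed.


Given: distance d = 65 m, time t = 6 s
Using v = d / t
v = 65 / 6
v = 65/6 m/s

65/6 m/s


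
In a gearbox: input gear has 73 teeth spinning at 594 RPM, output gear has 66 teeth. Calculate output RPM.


Given: N1 = 73 teeth, w1 = 594 RPM, N2 = 66 teeth
Using N1*w1 = N2*w2
w2 = N1*w1 / N2
w2 = 73*594 / 66
w2 = 43362 / 66
w2 = 657 RPM

657 RPM


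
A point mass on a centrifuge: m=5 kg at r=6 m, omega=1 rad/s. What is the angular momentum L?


Given: m = 5 kg, r = 6 m, omega = 1 rad/s
For a point mass: I = m*r^2
I = 5*6^2 = 5*36 = 180
L = I*omega = 180*1
L = 180 kg*m^2/s

180 kg*m^2/s


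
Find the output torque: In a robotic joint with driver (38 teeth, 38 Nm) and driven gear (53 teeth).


Given: N1 = 38, N2 = 53, T1 = 38 Nm
Using T2/T1 = N2/N1
T2 = T1 * N2 / N1
T2 = 38 * 53 / 38
T2 = 2014 / 38
T2 = 53 Nm

53 Nm


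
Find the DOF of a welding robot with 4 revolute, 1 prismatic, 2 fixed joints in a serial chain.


Given: serial robot with 4 revolute, 1 prismatic, 2 fixed joints
DOF contribution per joint type: revolute=1, prismatic=1, spherical=3, fixed=0
DOF = 4*1 + 1*1 + 2*0
DOF = 5

5


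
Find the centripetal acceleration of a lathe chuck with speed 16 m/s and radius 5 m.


Given: v = 16 m/s, r = 5 m
Using a_c = v^2 / r
a_c = 16^2 / 5
a_c = 256 / 5
a_c = 256/5 m/s^2

256/5 m/s^2


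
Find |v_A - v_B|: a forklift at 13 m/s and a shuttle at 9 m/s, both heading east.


Given: v_A = 13 m/s east, v_B = 9 m/s east
Both move in the same direction; relative speed = |v_A - v_B|
|13 - 9| = |4|
= 4 m/s

4 m/s


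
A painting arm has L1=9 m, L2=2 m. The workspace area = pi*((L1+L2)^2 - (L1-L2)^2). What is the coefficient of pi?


Given: L1 = 9, L2 = 2
(L1+L2)^2 = (11)^2 = 121
(L1-L2)^2 = (7)^2 = 49
Difference = 121 - 49 = 72
This equals 4*L1*L2 = 4*9*2 = 72
Workspace area = 72*pi

72
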